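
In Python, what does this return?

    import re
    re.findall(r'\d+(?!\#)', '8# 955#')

['95']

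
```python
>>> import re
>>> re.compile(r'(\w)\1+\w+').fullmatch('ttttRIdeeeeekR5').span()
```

(0, 15)

The backreference `\1` re-matches whatever the first group consumed, character for character.
`fullmatch` succeeds only if the pattern covers the string from start to end.
The match spans [0:15] → 'ttttRIdeeeeekR5'.
Captured: group 1 = 't'.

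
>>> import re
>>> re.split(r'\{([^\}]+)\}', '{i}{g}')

`re.split` interleaves the captured-group text with the surrounding fragments.

['', 'i', '', 'g', '']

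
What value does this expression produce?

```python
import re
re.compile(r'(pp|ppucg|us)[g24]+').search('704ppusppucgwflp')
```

None

`re.search` tries every starting position until one works.
Here nothing in the string fits, so the call returns None.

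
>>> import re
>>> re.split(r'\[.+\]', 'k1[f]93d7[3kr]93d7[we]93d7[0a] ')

['k1', ' ']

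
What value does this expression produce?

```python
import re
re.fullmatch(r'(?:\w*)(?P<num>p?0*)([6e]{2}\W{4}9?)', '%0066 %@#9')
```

None

This matches zero or more of a word character (non-capturing group); then optionally a literal 'p', then zero or more of the literal '0' (captured as 'num'); then exactly 2 of one of [6e], then exactly 4 of a non-word character, then optionally the literal '9' (captured).
`fullmatch` succeeds only if the pattern covers the string from start to end.
Here the string isn't matched end-to-end, so the call returns None.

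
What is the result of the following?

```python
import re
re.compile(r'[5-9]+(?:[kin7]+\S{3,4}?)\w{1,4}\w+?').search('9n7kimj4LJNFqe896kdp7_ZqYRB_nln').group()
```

The pattern matches one or more of a character in [5-9]; then one or more of one of [kin7], then 3 to 4 of a non-whitespace character (lazy) (non-capturing group); then 1 to 4 of a word character, then one or more of a word character (lazy).
The `?` after the quantifier makes it lazy — it takes as little as possible before letting the rest of the pattern try.
`search` walks the string left to right and returns the first match it finds.
The match spans [0:13] → '9n7kimj4LJNFq'.

'9n7kimj4LJNFq'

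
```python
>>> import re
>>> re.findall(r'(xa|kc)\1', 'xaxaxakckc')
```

['xa', 'kc']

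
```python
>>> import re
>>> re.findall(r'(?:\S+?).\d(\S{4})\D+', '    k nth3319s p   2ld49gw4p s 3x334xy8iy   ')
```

['319s', '9gw4', '4xy8']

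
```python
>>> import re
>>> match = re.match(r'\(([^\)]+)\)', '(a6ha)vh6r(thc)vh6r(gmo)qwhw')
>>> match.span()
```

`re.match` won't scan ahead — the pattern has to work from the very first character.
The match spans [0:6] → '(a6ha)'.
Captured: group 1 = 'a6ha'.

(0, 6)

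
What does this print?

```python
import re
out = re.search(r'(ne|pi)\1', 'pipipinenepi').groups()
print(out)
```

('pi',)

The match spans [0:4] → 'pipi'.
Captured: group 1 = 'pi'.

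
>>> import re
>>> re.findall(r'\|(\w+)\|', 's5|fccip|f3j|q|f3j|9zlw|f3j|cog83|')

Walking the string: at [2:9] match '|fccip|', group 1 = 'fccip'; at [12:15] match '|q|', group 1 = 'q'; at [18:24] match '|9zlw|', group 1 = '9zlw'; at [27:34] match '|cog83|', group 1 = 'cog83'.
With a single group, `findall` returns only what that group captured — 4 items.

['fccip', 'q', '9zlw', 'cog83']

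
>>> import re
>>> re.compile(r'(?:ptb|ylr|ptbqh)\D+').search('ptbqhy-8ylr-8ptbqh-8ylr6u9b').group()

The match spans [0:7] → 'ptbqhy-'.

'ptbqhy-'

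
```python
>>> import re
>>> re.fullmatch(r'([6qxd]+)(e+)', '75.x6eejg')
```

None

`re.fullmatch` is like wrapping the pattern in `^…$` (in single-line mode).
Here the pattern can't cover the whole string, so the call returns None.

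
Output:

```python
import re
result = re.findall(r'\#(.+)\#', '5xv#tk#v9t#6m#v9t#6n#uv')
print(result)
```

['tk#v9t#6m#v9t#6n']

With a single group, `findall` returns only what that group captured — 1 item.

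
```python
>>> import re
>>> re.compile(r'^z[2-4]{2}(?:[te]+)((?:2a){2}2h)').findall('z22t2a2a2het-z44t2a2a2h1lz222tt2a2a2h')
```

Pattern: anchored at the start of the string; then a literal 'z', then exactly 2 of a character in [2-4]; then one or more of one of [te] (non-capturing group); then the literal '2a' repeated 2 times, then the literal '2h' (captured).
Walking the string: at [0:10] match 'z22t2a2a2h', group 1 = '2a2a2h'.
Because there's exactly one group, `findall` drops the full match and keeps group 1 from the one hit.

['2a2a2h']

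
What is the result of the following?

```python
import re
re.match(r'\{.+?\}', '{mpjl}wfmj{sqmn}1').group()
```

`match` is anchored at position 0; if the pattern doesn't fit there, it returns None.
The match spans [0:6] → '{mpjl}'.

'{mpjl}'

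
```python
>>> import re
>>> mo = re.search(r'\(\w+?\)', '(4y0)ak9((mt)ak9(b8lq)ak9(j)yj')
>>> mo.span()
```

(0, 5)

`search` walks the string left to right and returns the first match it finds.
The match spans [0:5] → '(4y0)'.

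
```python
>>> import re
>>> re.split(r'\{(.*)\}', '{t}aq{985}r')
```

['', 't}aq{985', 'r']

Matches to split on: at [0:10] → '{t}aq{985}'.
The group in the pattern means `split` returns the separators' captures alongside the pieces.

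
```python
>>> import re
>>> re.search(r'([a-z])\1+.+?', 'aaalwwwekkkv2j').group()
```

'aaal'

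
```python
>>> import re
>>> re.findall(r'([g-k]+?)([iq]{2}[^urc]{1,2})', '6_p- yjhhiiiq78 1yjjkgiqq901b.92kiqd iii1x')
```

[('jhh', 'iiiq'), ('jjkg', 'iqq9'), ('k', 'iqd '), ('i', 'ii1x')]

Pattern: one or more of a character in [g-k] (lazy) (captured); then exactly 2 of one of [iq], then 1 to 2 of any character except [urc] (captured).
Because the quantifier is non-greedy, it stops expanding at the earliest point where the rest of the pattern can succeed.
Scanning left to right: at [6:13] match 'jhhiiiq', groups = ('jhh', 'iiiq'); at [18:26] match 'jjkgiqq9', groups = ('jjkg', 'iqq9'); at [32:37] match 'kiqd ', groups = ('k', 'iqd '); at [37:42] match 'iii1x', groups = ('i', 'ii1x').
Multiple groups make `findall` return tuples — one 2-tuple for each match.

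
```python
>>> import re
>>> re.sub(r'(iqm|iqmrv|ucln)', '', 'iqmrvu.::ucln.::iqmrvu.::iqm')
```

Alternation tries branches left to right and keeps the first one that lets the overall match succeed at that position.
Each match is replaced by ''.

'rvu.::.::rvu.::'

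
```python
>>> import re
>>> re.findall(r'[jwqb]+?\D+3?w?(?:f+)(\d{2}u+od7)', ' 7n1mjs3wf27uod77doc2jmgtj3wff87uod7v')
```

['27uod7', '87uod7']

With a single group, `findall` returns only what that group captured — 2 items.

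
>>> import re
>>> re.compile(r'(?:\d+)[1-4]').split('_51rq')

['_', 'rq']

The pattern matches one or more of a digit (non-capturing group); then a character in [1-4].
Splitting on the pattern gives 2 pieces.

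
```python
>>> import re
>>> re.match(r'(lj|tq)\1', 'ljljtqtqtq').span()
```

(0, 4)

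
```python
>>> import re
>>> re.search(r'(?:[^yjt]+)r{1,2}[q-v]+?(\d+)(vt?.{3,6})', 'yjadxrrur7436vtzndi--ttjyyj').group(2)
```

The match spans [2:21] → 'adxrrur7436vtzndi--'.
Captured: group 1 = '7436', group 2 = 'vtzndi--'.

'vtzndi--'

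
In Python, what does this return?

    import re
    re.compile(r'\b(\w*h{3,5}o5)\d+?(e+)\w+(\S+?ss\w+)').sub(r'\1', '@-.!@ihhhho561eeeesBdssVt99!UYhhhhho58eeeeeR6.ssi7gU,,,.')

'@-.!@ihhhho5,,,.'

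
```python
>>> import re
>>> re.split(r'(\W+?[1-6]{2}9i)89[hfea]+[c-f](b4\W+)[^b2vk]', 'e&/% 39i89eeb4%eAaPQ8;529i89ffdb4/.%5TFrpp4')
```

This matches one or more of a non-word character (lazy), then exactly 2 of a character in [1-6], then the literal '9i' (captured); then the literal '89', then one or more of one of [hfea], then a character in [c-f]; then the literal 'b4', then one or more of a non-word character (captured); then any character except [b2vk].
The group in the pattern means `split` returns the separators' captures alongside the pieces.

['e&/% 39i89eeb4%eAaPQ8', ';529i', 'b4/.%', 'TFrpp4']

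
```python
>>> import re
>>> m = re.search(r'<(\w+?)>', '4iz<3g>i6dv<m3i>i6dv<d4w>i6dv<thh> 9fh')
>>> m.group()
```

'<3g>'

`re.search` scans for the first position where the pattern succeeds.
The match spans [3:7] → '<3g>'.
Captured: group 1 = '3g'.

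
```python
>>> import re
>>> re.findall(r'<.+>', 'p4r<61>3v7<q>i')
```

['<61>3v7<q>']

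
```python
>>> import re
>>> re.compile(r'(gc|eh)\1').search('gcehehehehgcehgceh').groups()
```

('eh',)

`\1` has to match the exact text group 1 already captured.
Unlike `match`, `search` isn't anchored — it looks for the pattern anywhere in the string.
The match spans [2:6] → 'eheh'.
Captured: group 1 = 'eh'.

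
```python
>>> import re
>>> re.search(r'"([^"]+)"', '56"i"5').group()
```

`re.search` scans for the first position where the pattern succeeds.
The match spans [2:5] → '"i"'.
Captured: group 1 = 'i'.

'"i"'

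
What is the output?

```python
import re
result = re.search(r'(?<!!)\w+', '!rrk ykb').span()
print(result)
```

(2, 4)

A negative assertion filters positions out without eating any characters.
`re.search` scans for the first position where the pattern succeeds.
The match spans [2:4] → 'rk'.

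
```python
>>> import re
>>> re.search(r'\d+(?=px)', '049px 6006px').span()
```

(0, 3)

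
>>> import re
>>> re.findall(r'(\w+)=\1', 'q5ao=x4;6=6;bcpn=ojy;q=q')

['6', 'q']

The backreference `\1` re-matches whatever the first group consumed, character for character.
Scanning left to right: at [8:11] match '6=6', group 1 = '6'; at [21:24] match 'q=q', group 1 = 'q'.
With a single group, `findall` returns only what that group captured — 2 items.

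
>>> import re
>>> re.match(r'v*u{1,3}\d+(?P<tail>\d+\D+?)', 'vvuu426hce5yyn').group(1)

The pattern matches zero or more of a literal 'v', then 1 to 3 of a literal 'u', then one or more of a digit; then one or more of a digit, then one or more of a non-digit (lazy) (captured as 'tail').
`re.match` only tries the pattern at the start of the string.
The match spans [0:8] → 'vvuu426h'.
Captured: group 1 = '6h'.

'6h'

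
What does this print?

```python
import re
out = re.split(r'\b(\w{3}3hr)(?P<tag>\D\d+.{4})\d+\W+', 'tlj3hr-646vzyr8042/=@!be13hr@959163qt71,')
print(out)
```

['', 'tlj3hr', '-646vzyr', '', 'be13hr', '@959163qt7', '']

This matches a word boundary (`\b`, zero-width); then exactly 3 of a word character, then the literal '3hr' (captured); then a non-digit, then one or more of a digit, then exactly 4 of any character (captured as 'tag'); then one or more of a digit; then one or more of a non-word character.
Matches to split on: at [0:22] → 'tlj3hr-646vzyr8042/=@!'; at [22:40] → 'be13hr@959163qt71,'.
Because the pattern has a capturing group, `split` also inserts each captured text between the pieces.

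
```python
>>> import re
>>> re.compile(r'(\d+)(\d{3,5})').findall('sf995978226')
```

`findall` packs the 2 group values into a tuple for every match.

[('995978', '226')]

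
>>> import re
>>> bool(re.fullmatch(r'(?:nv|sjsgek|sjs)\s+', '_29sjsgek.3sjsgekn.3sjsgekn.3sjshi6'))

False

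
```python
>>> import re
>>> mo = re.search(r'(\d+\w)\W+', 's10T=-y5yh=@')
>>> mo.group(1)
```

'10T'

The match spans [1:6] → '10T=-'.
Captured: group 1 = '10T'.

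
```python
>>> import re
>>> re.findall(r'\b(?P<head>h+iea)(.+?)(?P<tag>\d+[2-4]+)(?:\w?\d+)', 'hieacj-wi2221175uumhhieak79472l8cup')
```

Pattern: a word boundary (`\b`, zero-width); then one or more of a literal 'h', then the literal 'iea' (captured as 'head'); then one or more of any character (lazy) (captured); then one or more of a digit, then one or more of a character in [2-4] (captured as 'tag'); then optionally a word character, then one or more of a digit (non-capturing group).
Scanning left to right: at [0:16] match 'hieacj-wi2221175', groups = ('hiea', 'cj-wi', '222').
Multiple groups make `findall` return tuples — one 3-tuple for the one match.

[('hiea', 'cj-wi', '222')]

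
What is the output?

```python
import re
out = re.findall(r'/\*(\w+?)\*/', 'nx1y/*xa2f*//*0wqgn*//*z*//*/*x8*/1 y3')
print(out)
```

['xa2f', '0wqgn', 'z', 'x8']

Because there's exactly one group, `findall` drops the full match and keeps group 1 from each hit.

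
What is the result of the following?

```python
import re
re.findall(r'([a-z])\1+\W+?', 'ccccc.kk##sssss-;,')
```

`\1` has to match the exact text group 1 already captured.
`findall` collects group 1 from each match (3 total).

['c', 'k', 's']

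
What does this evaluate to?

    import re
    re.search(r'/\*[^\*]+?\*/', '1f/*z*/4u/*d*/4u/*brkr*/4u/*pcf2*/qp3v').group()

'/*z*/'

`search` walks the string left to right and returns the first match it finds.
The match spans [2:7] → '/*z*/'.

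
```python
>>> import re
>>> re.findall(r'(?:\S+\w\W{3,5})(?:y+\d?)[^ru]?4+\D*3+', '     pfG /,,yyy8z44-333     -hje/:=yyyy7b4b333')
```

Pattern: one or more of a non-whitespace character, then a word character, then 3 to 5 of a non-word character (non-capturing group); then one or more of a literal 'y', then optionally a digit (non-capturing group); then optionally any character except [ru], then one or more of the literal '4', then zero or more of a non-digit; then one or more of a literal '3'.
Walking the string: at [5:23] → 'pfG /,,yyy8z44-333'; at [28:46] → '-hje/:=yyyy7b4b333'.
No capturing groups, so `findall` returns the 2 full match strings.

['pfG /,,yyy8z44-333', '-hje/:=yyyy7b4b333']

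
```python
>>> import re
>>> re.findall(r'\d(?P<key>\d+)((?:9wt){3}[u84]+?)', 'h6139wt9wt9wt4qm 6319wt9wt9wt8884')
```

Pattern: a digit; then one or more of a digit (captured as 'key'); then the literal '9wt' repeated 3 times, then one or more of one of [u84] (lazy) (captured).
A `+?`/`*?`/`{m,n}?` starts at its minimum and grows only as far as needed for what follows to match.
Matches: at [1:14] match '6139wt9wt9wt4', groups = ('13', '9wt9wt9wt4'); at [17:30] match '6319wt9wt9wt8', groups = ('31', '9wt9wt9wt8').
With 2 capturing groups, `findall` returns a 2-tuple per match.

[('13', '9wt9wt9wt4'), ('31', '9wt9wt9wt8')]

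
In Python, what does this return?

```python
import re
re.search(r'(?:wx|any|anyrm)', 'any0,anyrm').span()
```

The match spans [0:3] → 'any'.

(0, 3)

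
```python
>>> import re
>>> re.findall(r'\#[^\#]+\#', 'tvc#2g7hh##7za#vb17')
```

['#2g7hh#', '#7za#']

No capturing groups, so `findall` returns the 2 full match strings.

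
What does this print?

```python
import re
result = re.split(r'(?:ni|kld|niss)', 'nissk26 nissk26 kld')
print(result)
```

['', 'ssk26 ', 'ssk26 ', '']

Branches in `(...|...)` are attempted left-to-right; the first branch that allows the whole pattern to succeed is taken.
Matches to split on: at [0:2] → 'ni'; at [8:10] → 'ni'; at [16:19] → 'kld'.
Splitting on the pattern gives 4 pieces.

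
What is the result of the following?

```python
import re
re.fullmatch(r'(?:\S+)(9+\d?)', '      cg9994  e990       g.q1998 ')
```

None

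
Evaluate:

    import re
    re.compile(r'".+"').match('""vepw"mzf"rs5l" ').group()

'""vepw"mzf"rs5l"'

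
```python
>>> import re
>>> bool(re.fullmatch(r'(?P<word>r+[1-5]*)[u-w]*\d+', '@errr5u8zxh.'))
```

Pattern: one or more of a literal 'r', then zero or more of a character in [1-5] (captured as 'word'); then zero or more of a character in [u-w]; then one or more of a digit.
`re.fullmatch` is like wrapping the pattern in `^…$` (in single-line mode).
Here there's no way to consume every character, so the call returns None, and `bool(None)` is False.

False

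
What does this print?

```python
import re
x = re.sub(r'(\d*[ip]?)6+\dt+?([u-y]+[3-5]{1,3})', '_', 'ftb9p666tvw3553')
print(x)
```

ftb_3

The pattern matches zero or more of a digit, then optionally one of [ip] (captured); then one or more of the literal '6', then a digit, then one or more of the literal 't' (lazy); then one or more of a character in [u-y], then 1 to 3 of a character in [3-5] (captured).
Every occurrence is swapped for '_'.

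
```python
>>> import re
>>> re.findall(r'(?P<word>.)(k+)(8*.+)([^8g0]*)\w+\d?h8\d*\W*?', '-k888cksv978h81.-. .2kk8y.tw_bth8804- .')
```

Pattern: any character (captured as 'word'); then one or more of a literal 'k' (captured); then zero or more of the literal '8', then one or more of any character (captured); then zero or more of any character except [8g0] (captured); then one or more of a word character, then optionally a digit; then the literal 'h8', then zero or more of a digit, then zero or more of a non-word character (lazy).
Matches: at [0:36] match '-k888cksv978h81.-. .2kk8y.tw_bth8804', groups = ('-', 'k', '888cksv978h81.-. .2kk8y.tw_b', '').
4 groups means the one result is a tuple of 4 captured strings — 1 here.

[('-', 'k', '888cksv978h81.-. .2kk8y.tw_b', '')]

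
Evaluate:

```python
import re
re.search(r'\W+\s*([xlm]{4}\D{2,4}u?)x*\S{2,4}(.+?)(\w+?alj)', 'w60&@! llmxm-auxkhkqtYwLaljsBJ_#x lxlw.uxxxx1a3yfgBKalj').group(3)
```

'YwLalj'

Pattern: one or more of a non-word character, then zero or more of whitespace; then exactly 4 of one of [xlm], then 2 to 4 of a non-digit, then optionally a literal 'u' (captured); then zero or more of a literal 'x', then 2 to 4 of a non-whitespace character; then one or more of any character (lazy) (captured); then one or more of a word character (lazy), then the literal 'alj' (captured).
With the lazy modifier that quantifier settles for the fewest repetitions that let the rest of the pattern succeed (the atoms after it are unaffected and can still be greedy).
`re.search` scans for the first position where the pattern succeeds.
The match spans [3:27] → '&@! llmxm-auxkhkqtYwLalj'.
Captured: group 1 = 'llmxm-au', group 2 = 't', group 3 = 'YwLalj'.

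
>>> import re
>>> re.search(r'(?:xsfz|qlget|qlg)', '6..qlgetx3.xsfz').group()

Alternation isn't longest-match — the leftmost alternative that fits at this position is chosen.
Unlike `match`, `search` isn't anchored — it looks for the pattern anywhere in the string.
The match spans [3:8] → 'qlget'.

'qlget'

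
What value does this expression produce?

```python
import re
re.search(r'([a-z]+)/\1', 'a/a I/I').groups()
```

The match spans [0:3] → 'a/a'.
Captured: group 1 = 'a'.

('a',)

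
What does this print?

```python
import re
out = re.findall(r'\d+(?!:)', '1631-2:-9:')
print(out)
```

['1631']

`(?!…)`/`(?<!…)` only lets a position through if the neighbouring text does NOT match; no characters are consumed.
Matches: at [0:4] → '1631'.
`findall` yields the raw match text (1 of them) because the pattern has no groups.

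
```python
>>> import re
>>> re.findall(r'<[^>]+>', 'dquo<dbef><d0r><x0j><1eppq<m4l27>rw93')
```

['<dbef>', '<d0r>', '<x0j>', '<1eppq<m4l27>']

Scanning left to right: at [4:10] → '<dbef>'; at [10:15] → '<d0r>'; at [15:20] → '<x0j>'; at [20:33] → '<1eppq<m4l27>'.
Since nothing is captured, `findall` lists the 4 matched substrings directly.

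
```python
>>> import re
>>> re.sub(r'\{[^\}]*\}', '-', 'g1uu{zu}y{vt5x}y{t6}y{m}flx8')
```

'g1uu-y-y-y-flx8'

Matches: at [4:8] → '{zu}'; at [9:15] → '{vt5x}'; at [16:20] → '{t6}'; at [21:24] → '{m}'.
Every occurrence is swapped for '-'.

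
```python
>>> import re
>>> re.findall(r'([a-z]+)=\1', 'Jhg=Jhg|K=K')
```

[]

After group 1 captures some text, `\1` only succeeds where that same text appears again.
Because there's exactly one group, `findall` drops the full match and keeps group 1 from each hit.
Nothing in the string satisfies the pattern, so the list is empty.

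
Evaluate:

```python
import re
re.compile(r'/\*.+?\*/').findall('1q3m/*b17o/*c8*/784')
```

['/*b17o/*c8*/']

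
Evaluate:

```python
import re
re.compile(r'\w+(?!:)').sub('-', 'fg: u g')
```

`(?!…)`/`(?<!…)` only lets a position through if the neighbouring text does NOT match; no characters are consumed.
`sub` substitutes '-' at each match site.

'-g: - -'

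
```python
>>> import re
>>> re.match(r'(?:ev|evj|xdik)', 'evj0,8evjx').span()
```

Branches in `(...|...)` are attempted left-to-right; the first branch that allows the whole pattern to succeed is taken.
With `match`, the pattern is implicitly anchored at the beginning.
The match spans [0:2] → 'ev'.

(0, 2)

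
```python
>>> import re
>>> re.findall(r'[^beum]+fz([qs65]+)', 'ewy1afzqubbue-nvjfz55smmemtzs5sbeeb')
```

['q', '55s']

This matches one or more of any character except [beum], then the literal 'fz'; then one or more of one of [qs65] (captured).
`findall` collects group 1 from each match (2 total).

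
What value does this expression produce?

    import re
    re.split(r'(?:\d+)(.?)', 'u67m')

This matches one or more of a digit (non-capturing group); then optionally any character (captured).
The group in the pattern means `split` returns the separators' captures alongside the pieces.

['u', 'm', '']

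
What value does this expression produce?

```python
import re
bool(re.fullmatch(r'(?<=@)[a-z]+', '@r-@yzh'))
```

Lookahead/lookbehind check context without consuming it, so the matched span excludes the asserted characters.
For `fullmatch`, every character of the input must be accounted for by the pattern.
Here there's no way to consume every character, so the call returns None, and `bool(None)` is False.

False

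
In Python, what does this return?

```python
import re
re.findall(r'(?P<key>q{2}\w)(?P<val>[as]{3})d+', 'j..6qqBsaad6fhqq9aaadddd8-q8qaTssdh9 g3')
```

This matches exactly 2 of a literal 'q', then a word character (captured as 'key'); then exactly 3 of one of [as] (captured as 'val'); then one or more of a literal 'd'.
Multiple groups make `findall` return tuples — one 2-tuple for each match.

[('qqB', 'saa'), ('qq9', 'aaa')]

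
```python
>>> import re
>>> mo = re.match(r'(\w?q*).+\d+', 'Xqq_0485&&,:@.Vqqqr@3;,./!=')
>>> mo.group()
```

'Xqq_0485&&,:@.Vqqqr@3'

Pattern: optionally a word character, then zero or more of a literal 'q' (captured); then one or more of any character, then one or more of a digit.
`re.match` won't scan ahead — the pattern has to work from the very first character.
The match spans [0:21] → 'Xqq_0485&&,:@.Vqqqr@3'.
Captured: group 1 = 'Xqq'.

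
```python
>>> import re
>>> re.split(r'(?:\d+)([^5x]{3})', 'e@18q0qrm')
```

Pattern: one or more of a digit (non-capturing group); then exactly 3 of any character except [5x] (captured).
Matches to split on: at [2:7] → '18q0q'.
`re.split` interleaves the captured-group text with the surrounding fragments.

['e@', 'q0q', 'rm']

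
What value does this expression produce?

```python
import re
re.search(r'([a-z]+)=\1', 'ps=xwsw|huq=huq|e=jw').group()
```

`\1` is not a pattern — it's the concrete string captured by group 1, re-applied verbatim.
`re.search` scans for the first position where the pattern succeeds.
The match spans [8:15] → 'huq=huq'.
Captured: group 1 = 'huq'.

'huq=huq'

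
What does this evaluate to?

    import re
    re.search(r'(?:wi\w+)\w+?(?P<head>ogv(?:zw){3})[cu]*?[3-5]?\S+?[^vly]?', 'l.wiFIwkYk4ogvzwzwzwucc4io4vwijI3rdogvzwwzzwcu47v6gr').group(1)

'ogvzwzwzw'

The pattern matches the literal 'wi', then one or more of a word character (non-capturing group); then one or more of a word character (lazy); then the literal 'ogv', then the literal 'zw' repeated 3 times (captured as 'head'); then zero or more of one of [cu] (lazy); then optionally a character in [3-5], then one or more of a non-whitespace character (lazy), then optionally any character except [vly].
Lazy quantifiers expand one character at a time until the remainder of the pattern can match.
`search` walks the string left to right and returns the first match it finds.
The match spans [2:22] → 'wiFIwkYk4ogvzwzwzwuc'.
Captured: group 1 = 'ogvzwzwzw'.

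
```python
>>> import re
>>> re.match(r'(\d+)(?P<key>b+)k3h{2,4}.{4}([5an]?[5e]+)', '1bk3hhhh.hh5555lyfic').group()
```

'1bk3hhhh.hh5555'

`re.match` won't scan ahead — the pattern has to work from the very first character.
The match spans [0:15] → '1bk3hhhh.hh5555'.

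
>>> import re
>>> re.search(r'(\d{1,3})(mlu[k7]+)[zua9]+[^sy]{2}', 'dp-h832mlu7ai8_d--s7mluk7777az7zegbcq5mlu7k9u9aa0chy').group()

This matches 1 to 3 of a digit (captured); then the literal 'mlu', then one or more of one of [k7] (captured); then one or more of one of [zua9], then exactly 2 of any character except [sy].
`re.search` tries every starting position until one works.
The match spans [4:14] → '832mlu7ai8'.
Captured: group 1 = '832', group 2 = 'mlu7'.

'832mlu7ai8'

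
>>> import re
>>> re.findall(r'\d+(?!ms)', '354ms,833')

A negative assertion filters positions out without eating any characters.
Matches: at [0:2] → '35'; at [6:9] → '833'.
`findall` yields the raw match text (2 of them) because the pattern has no groups.

['35', '833']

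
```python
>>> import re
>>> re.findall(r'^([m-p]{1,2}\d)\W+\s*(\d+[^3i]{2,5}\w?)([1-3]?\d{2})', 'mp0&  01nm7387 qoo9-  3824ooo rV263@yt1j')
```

This matches anchored at the start of the string; then 1 to 2 of a character in [m-p], then a digit (captured); then one or more of a non-word character, then zero or more of whitespace; then one or more of a digit, then 2 to 5 of any character except [3i], then optionally a word character (captured); then optionally a character in [1-3], then exactly 2 of a digit (captured).
Matches: at [0:14] match 'mp0&  01nm7387', groups = ('mp0', '01nm73', '87').
`findall` packs the 3 group values into a tuple for every match.

[('mp0', '01nm73', '87')]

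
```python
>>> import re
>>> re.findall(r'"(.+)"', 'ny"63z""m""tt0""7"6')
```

['63z""m""tt0""7']

Matches: at [2:18] match '"63z""m""tt0""7"', group 1 = '63z""m""tt0""7'.
With a single group, `findall` returns only what that group captured — 1 item.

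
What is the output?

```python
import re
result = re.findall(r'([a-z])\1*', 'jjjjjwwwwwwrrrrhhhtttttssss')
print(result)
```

The backreference `\1` re-matches whatever the first group consumed, character for character.
With a single group, `findall` returns only what that group captured — 6 items.

['j', 'w', 'r', 'h', 't', 's']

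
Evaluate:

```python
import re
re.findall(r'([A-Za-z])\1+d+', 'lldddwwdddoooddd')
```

['l', 'w', 'o']

A backreference is literal: `\1` must see the identical characters the first group matched.
Scanning left to right: at [0:5] match 'llddd', group 1 = 'l'; at [5:10] match 'wwddd', group 1 = 'w'; at [10:16] match 'oooddd', group 1 = 'o'.
With a single group, `findall` returns only what that group captured — 3 items.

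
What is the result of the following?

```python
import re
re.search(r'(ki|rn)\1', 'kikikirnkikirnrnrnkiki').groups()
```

('ki',)

A backreference is literal: `\1` must see the identical characters the first group matched.
`re.search` tries every starting position until one works.
The match spans [0:4] → 'kiki'.
Captured: group 1 = 'ki'.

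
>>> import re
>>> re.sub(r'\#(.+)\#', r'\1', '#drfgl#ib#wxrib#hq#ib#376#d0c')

'drfgl#ib#wxrib#hq#ib#376d0c'

Matches: at [0:26] → '#drfgl#ib#wxrib#hq#ib#376#'.
Each match is replaced using the text its own group 1 captured.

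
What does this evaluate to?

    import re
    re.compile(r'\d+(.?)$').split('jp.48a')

This matches one or more of a digit; then optionally any character (captured); then anchored at the end.
Matches to split on: at [3:6] → '48a'.
With a capturing group present, the delimiter's captured portion is kept in the result list.

['jp.', 'a', '']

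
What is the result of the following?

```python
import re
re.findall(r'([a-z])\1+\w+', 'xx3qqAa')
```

The backreference `\1` re-matches whatever the first group consumed, character for character.
With a single group, `findall` returns only what that group captured — 1 item.

['x']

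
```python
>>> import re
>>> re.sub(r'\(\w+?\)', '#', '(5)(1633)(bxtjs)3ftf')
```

Matches: at [0:3] → '(5)'; at [3:9] → '(1633)'; at [9:16] → '(bxtjs)'.
Each match is replaced by '#'.

'###3ftf'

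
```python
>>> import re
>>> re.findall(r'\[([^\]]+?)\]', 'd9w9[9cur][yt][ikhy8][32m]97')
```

['9cur', 'yt', 'ikhy8', '32m']

Because there's exactly one group, `findall` drops the full match and keeps group 1 from each hit.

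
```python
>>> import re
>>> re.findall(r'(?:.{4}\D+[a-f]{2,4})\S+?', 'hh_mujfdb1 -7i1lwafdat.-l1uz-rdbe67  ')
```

The pattern matches exactly 4 of any character, then one or more of a non-digit, then 2 to 4 of a character in [a-f] (non-capturing group); then one or more of a non-whitespace character (lazy).
Matches: at [0:10] → 'hh_mujfdb1'; at [11:22] → '-7i1lwafdat'; at [22:34] → '.-l1uz-rdbe6'.
`findall` yields the raw match text (3 of them) because the pattern has no groups.

['hh_mujfdb1', '-7i1lwafdat', '.-l1uz-rdbe6']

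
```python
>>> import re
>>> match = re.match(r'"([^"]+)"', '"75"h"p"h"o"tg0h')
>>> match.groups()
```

The match spans [0:4] → '"75"'.
Captured: group 1 = '75'.

('75',)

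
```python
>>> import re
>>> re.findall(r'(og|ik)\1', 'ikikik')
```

`\1` has to match the exact text group 1 already captured.
Scanning left to right: at [0:4] match 'ikik', group 1 = 'ik'.
One capturing group, so `findall` returns just the captured substring from the one match — 1 in all.

['ik']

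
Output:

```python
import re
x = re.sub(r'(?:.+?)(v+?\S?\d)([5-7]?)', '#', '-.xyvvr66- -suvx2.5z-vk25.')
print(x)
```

###.

Every occurrence is swapped for '#'.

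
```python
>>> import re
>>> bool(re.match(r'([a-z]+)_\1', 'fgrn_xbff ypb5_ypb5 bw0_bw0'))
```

False

`match` is anchored at position 0; if the pattern doesn't fit there, it returns None.
Here position 0 doesn't satisfy it, so the call returns None, and `bool(None)` is False.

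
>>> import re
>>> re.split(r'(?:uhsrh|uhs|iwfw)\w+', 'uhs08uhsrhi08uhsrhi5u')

Matches to split on: at [0:21] → 'uhs08uhsrhi08uhsrhi5u'.
The string is cut at each match, leaving 2 pieces.

['', '']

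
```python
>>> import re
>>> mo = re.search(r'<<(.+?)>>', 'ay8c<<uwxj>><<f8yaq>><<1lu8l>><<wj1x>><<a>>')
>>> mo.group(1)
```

'uwxj'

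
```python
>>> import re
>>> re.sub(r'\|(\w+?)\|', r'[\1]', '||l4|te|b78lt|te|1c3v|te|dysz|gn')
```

`\1` in the replacement pulls in group 1's text for each match.

'|[l4]te[b78lt]te[1c3v]te[dysz]gn'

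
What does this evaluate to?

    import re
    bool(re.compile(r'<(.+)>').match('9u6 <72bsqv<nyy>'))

False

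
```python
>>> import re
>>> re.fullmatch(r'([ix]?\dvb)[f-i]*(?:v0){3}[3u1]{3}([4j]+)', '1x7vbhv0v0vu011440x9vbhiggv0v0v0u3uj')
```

None

This matches optionally one of [ix], then a digit, then the literal 'vb' (captured); then zero or more of a character in [f-i], then the literal 'v0' repeated 3 times, then exactly 3 of one of [3u1]; then one or more of one of [4j] (captured).
For `fullmatch`, every character of the input must be accounted for by the pattern.
Here the string isn't matched end-to-end, so the call returns None.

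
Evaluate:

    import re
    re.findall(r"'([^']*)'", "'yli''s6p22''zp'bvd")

['yli', 's6p22', 'zp']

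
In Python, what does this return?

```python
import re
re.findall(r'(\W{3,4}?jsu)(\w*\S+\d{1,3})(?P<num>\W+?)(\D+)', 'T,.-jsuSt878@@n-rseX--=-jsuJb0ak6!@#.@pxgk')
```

Pattern: 3 to 4 of a non-word character (lazy), then the literal 'jsu' (captured); then zero or more of a word character, then one or more of a non-whitespace character, then 1 to 3 of a digit (captured); then one or more of a non-word character (lazy) (captured as 'num'); then one or more of a non-digit (captured).
With the lazy modifier that quantifier settles for the fewest repetitions that let the rest of the pattern succeed (the atoms after it are unaffected and can still be greedy).
Matches: at [1:42] match ',.-jsuSt878@@n-rseX--=-jsuJb0ak6!@#.@pxgk', groups = (',.-jsu', 'St878@@n-rseX--=-jsuJb0ak6', '!', '@#.@pxgk').
4 groups means the one result is a tuple of 4 captured strings — 1 here.

[(',.-jsu', 'St878@@n-rseX--=-jsuJb0ak6', '!', '@#.@pxgk')]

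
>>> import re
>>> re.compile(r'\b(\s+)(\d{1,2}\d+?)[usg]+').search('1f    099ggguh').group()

This matches a word boundary (`\b`, zero-width); then one or more of whitespace (captured); then 1 to 2 of a digit, then one or more of a digit (lazy) (captured); then one or more of one of [usg].
`search` walks the string left to right and returns the first match it finds.
The match spans [2:13] → '    099gggu'.
Captured: group 1 = '    ', group 2 = '099'.

'    099gggu'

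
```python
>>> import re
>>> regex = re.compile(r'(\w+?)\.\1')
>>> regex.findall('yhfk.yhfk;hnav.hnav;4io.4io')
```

A backreference is literal: `\1` must see the identical characters the first group matched.
Walking the string: at [0:9] match 'yhfk.yhfk', group 1 = 'yhfk'; at [10:19] match 'hnav.hnav', group 1 = 'hnav'; at [20:27] match '4io.4io', group 1 = '4io'.
One capturing group, so `findall` returns just the captured substring from each match — 3 in all.

['yhfk', 'hnav', '4io']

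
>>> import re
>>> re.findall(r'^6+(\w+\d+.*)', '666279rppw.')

With a single group, `findall` returns only what that group captured — 1 item.

['279rppw.']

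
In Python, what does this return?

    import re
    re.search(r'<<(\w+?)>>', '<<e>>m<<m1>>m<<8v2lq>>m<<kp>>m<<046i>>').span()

(0, 5)

`search` walks the string left to right and returns the first match it finds.
The match spans [0:5] → '<<e>>'.
Captured: group 1 = 'e'.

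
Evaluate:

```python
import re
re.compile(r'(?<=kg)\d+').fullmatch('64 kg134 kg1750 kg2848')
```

None

`re.fullmatch` is like wrapping the pattern in `^…$` (in single-line mode).
Here there's no way to consume every character, so the call returns None.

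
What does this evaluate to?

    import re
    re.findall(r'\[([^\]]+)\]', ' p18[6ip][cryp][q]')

Scanning left to right: at [4:9] match '[6ip]', group 1 = '6ip'; at [9:15] match '[cryp]', group 1 = 'cryp'; at [15:18] match '[q]', group 1 = 'q'.
With a single group, `findall` returns only what that group captured — 3 items.

['6ip', 'cryp', 'q']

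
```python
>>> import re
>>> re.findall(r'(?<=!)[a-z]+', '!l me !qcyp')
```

The lookaround is zero-width — it requires the adjacent text to match without consuming it, so the asserted text isn't part of the match.
Matches: at [1:2] → 'l'; at [7:11] → 'qcyp'.
Since nothing is captured, `findall` lists the 2 matched substrings directly.

['l', 'qcyp']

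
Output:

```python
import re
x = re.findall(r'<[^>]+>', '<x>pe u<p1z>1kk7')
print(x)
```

['<x>', '<p1z>']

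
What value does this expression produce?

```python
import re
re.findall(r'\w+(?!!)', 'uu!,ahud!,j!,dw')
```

['u', 'ahu', 'dw']

Because the assertion is negative and zero-width, positions next to the forbidden text are skipped.
With no groups in the pattern, `findall` gives back each whole match — 3 here.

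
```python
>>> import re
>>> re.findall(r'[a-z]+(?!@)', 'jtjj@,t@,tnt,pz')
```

['jtj', 'tnt', 'pz']

The negative lookahead/lookbehind blocks any match where the forbidden context is present.
Scanning left to right: at [0:3] → 'jtj'; at [9:12] → 'tnt'; at [13:15] → 'pz'.
Since nothing is captured, `findall` lists the 3 matched substrings directly.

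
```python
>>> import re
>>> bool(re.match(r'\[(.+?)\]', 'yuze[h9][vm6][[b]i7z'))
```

False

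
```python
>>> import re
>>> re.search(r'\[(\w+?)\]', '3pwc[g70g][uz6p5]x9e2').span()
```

(4, 10)

`search` walks the string left to right and returns the first match it finds.
The match spans [4:10] → '[g70g]'.
Captured: group 1 = 'g70g'.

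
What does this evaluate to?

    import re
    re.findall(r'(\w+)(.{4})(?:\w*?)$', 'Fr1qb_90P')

[('Fr1qb', '_90P')]

The pattern matches one or more of a word character (captured); then exactly 4 of any character (captured); then zero or more of a word character (lazy) (non-capturing group); then anchored at the end.
With 2 capturing groups, `findall` returns a 2-tuple per match.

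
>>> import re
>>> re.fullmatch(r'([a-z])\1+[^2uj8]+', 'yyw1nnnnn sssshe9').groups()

The match spans [0:17] → 'yyw1nnnnn sssshe9'.
Captured: group 1 = 'y'.

('y',)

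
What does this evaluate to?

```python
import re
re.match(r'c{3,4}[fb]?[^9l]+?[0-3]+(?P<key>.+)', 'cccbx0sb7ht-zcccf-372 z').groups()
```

('sb7ht-zcccf-372 z',)

Pattern: 3 to 4 of the literal 'c', then optionally one of [fb]; then one or more of any character except [9l] (lazy), then one or more of a character in [0-3]; then one or more of any character (captured as 'key').
Lazy quantifiers expand one character at a time until the remainder of the pattern can match.
`match` is anchored at position 0; if the pattern doesn't fit there, it returns None.
The match spans [0:23] → 'cccbx0sb7ht-zcccf-372 z'.
Captured: group 1 = 'sb7ht-zcccf-372 z'.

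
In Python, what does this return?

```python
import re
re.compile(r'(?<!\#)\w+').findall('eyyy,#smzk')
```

['eyyy', 'mzk']

Because the assertion is negative and zero-width, positions next to the forbidden text are skipped.
Since nothing is captured, `findall` lists the 2 matched substrings directly.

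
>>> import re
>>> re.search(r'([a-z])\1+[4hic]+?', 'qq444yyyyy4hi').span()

(0, 3)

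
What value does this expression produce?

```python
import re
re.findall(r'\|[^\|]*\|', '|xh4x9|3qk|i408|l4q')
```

['|xh4x9|', '|i408|']

No capturing groups, so `findall` returns the 2 full match strings.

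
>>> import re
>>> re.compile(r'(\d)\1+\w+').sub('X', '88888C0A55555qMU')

The backreference `\1` re-matches whatever the first group consumed, character for character.
Each match is replaced by 'X'.

'X'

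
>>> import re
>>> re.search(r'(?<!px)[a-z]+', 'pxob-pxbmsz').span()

`(?!…)`/`(?<!…)` only lets a position through if the neighbouring text does NOT match; no characters are consumed.
`re.search` tries every starting position until one works.
The match spans [0:4] → 'pxob'.

(0, 4)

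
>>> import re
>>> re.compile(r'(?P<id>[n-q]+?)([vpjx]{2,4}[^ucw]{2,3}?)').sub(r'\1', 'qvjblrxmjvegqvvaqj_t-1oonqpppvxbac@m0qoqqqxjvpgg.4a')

The `?` after the quantifier makes it lazy — it takes as little as possible before letting the rest of the pattern try.
`\1` in the replacement pulls in group 1's text for each match.

'qrxmjvegqj_t-1oonqac@m0qoqqq.4a'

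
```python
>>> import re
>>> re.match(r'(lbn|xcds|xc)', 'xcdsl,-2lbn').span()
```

(0, 4)

`|` is ordered: at each position the engine commits to the first alternative that works.
With `match`, the pattern is implicitly anchored at the beginning.
The match spans [0:4] → 'xcds'.
Captured: group 1 = 'xcds'.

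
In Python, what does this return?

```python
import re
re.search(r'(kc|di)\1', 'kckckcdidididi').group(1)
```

'kc'

A backreference is literal: `\1` must see the identical characters the first group matched.
`re.search` scans for the first position where the pattern succeeds.
The match spans [0:4] → 'kckc'.
Captured: group 1 = 'kc'.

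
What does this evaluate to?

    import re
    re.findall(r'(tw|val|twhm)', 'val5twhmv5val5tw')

['val', 'tw', 'val', 'tw']

Alternation isn't longest-match — the leftmost alternative that fits at this position is chosen.
Walking the string: at [0:3] match 'val', group 1 = 'val'; at [4:6] match 'tw', group 1 = 'tw'; at [10:13] match 'val', group 1 = 'val'; at [14:16] match 'tw', group 1 = 'tw'.
Because there's exactly one group, `findall` drops the full match and keeps group 1 from each hit.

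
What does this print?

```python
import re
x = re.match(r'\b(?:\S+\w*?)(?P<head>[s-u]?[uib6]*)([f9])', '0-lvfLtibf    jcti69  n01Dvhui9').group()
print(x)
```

0-lvfLtibf

Pattern: a word boundary (`\b`, zero-width); then one or more of a non-whitespace character, then zero or more of a word character (lazy) (non-capturing group); then optionally a character in [s-u], then zero or more of one of [uib6] (captured as 'head'); then one of [f9] (captured).
`match` is anchored at position 0; if the pattern doesn't fit there, it returns None.
The match spans [0:10] → '0-lvfLtibf'.
Captured: group 1 = '', group 2 = 'f'.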